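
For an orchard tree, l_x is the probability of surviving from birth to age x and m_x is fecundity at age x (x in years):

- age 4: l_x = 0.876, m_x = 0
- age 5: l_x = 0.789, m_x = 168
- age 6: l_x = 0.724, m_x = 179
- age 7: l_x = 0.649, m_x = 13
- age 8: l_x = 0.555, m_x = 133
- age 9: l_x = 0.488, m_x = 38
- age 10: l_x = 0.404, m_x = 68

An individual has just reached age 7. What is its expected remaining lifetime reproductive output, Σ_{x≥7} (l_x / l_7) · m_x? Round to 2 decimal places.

197.64

l_7 = 0.649. Conditional survival from age 7 to x is l_x / l_7.
  x=7: (0.649/0.649) × 13 = 13.0000
  x=8: (0.555/0.649) × 133 = 113.7365
  x=9: (0.488/0.649) × 38 = 28.5732
  x=10: (0.404/0.649) × 68 = 42.3297
Sum = 13.0000 + 113.7365 + 28.5732 + 42.3297 = 197.6394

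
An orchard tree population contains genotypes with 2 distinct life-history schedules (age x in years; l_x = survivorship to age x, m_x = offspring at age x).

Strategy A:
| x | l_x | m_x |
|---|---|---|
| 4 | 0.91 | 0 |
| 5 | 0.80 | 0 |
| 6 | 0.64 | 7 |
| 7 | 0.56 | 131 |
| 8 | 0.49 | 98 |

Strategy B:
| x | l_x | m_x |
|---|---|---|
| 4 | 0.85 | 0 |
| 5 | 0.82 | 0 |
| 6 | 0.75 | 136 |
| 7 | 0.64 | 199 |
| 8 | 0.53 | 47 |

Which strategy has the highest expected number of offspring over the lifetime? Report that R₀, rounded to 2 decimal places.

Strategy A: R₀ = 0.91×0 + 0.80×0 + 0.64×7 + 0.56×131 + 0.49×98 = 125.8600
Strategy B: R₀ = 0.85×0 + 0.82×0 + 0.75×136 + 0.64×199 + 0.53×47 = 254.2700
Highest R₀: strategy B with 254.2700.

254.27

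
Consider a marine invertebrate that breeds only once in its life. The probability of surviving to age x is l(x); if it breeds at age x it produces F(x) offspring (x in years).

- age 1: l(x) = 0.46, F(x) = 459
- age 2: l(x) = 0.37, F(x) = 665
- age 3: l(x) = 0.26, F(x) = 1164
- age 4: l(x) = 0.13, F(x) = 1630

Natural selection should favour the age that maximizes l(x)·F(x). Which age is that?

3

Expected offspring if breeding at age x = l(x) × F(x):
  age 1: 0.46 × 459 = 211.140
  age 2: 0.37 × 665 = 246.050
  age 3: 0.26 × 1164 = 302.640
  age 4: 0.13 × 1630 = 211.900
Maximum at age 3 (302.640).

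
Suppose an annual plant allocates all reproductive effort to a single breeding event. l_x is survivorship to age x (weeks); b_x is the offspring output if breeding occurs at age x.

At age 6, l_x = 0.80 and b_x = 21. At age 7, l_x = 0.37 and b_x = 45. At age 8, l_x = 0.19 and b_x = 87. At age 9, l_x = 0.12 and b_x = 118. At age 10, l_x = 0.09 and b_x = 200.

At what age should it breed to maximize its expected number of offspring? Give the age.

Expected offspring if breeding at age x = l_x × b_x:
  age 6: 0.80 × 21 = 16.800
  age 7: 0.37 × 45 = 16.650
  age 8: 0.19 × 87 = 16.530
  age 9: 0.12 × 118 = 14.160
  age 10: 0.09 × 200 = 18.000
Maximum at age 10 (18.000).

10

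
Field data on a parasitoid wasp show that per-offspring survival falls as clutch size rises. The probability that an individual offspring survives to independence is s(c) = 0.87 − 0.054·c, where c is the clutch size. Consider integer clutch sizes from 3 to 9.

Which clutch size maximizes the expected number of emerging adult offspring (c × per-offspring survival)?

Expected emerging adult offspring = c × s(c):
  c=3: 3 × 0.708 = 2.124
  c=4: 4 × 0.654 = 2.616
  c=5: 5 × 0.600 = 3.000
  c=6: 6 × 0.546 = 3.276
  c=7: 7 × 0.492 = 3.444
  c=8: 8 × 0.438 = 3.504
  c=9: 9 × 0.384 = 3.456
Maximum at c = 8 (3.504 emerging adult offspring).

8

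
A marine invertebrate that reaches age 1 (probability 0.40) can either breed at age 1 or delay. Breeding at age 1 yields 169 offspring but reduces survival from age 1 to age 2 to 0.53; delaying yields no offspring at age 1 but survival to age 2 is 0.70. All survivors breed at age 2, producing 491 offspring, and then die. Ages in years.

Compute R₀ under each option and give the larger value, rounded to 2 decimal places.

breed at age 1: R₀ = 0.40 × (169 + 0.53 × 491) = 0.40 × 429.2300 = 171.6920
delay to age 2: R₀ = 0.40 × (0.70 × 491) = 0.40 × 343.7000 = 137.4800
Higher: breed at age 1 (171.6920).

171.69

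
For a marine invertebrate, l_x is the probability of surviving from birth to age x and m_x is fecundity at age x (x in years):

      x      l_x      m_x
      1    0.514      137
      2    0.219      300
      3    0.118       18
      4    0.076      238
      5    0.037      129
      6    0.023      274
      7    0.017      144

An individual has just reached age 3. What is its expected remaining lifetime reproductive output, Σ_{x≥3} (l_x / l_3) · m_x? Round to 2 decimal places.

285.89

l_3 = 0.118. Conditional survival from age 3 to x is l_x / l_3.
  x=3: (0.118/0.118) × 18 = 18.0000
  x=4: (0.076/0.118) × 238 = 153.2881
  x=5: (0.037/0.118) × 129 = 40.4492
  x=6: (0.023/0.118) × 274 = 53.4068
  x=7: (0.017/0.118) × 144 = 20.7458
Sum = 18.0000 + 153.2881 + 40.4492 + 53.4068 + 20.7458 = 285.8898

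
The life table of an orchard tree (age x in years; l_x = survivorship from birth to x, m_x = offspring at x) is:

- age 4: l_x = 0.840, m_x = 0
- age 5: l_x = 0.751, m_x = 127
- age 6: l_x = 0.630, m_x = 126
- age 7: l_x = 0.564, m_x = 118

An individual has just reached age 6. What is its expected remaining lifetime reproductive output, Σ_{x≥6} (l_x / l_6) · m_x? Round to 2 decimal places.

231.64

l_6 = 0.630. Conditional survival from age 6 to x is l_x / l_6.
  x=6: (0.630/0.630) × 126 = 126.0000
  x=7: (0.564/0.630) × 118 = 105.6381
Sum = 126.0000 + 105.6381 = 231.6381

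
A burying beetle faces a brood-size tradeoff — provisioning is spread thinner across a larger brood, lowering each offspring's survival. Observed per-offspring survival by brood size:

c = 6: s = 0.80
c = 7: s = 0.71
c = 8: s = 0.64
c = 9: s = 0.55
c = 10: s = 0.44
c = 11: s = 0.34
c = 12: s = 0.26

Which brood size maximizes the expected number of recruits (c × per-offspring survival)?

Expected recruits = c × s(c):
  c=6: 6 × 0.80 = 4.800
  c=7: 7 × 0.71 = 4.970
  c=8: 8 × 0.64 = 5.120
  c=9: 9 × 0.55 = 4.950
  c=10: 10 × 0.44 = 4.400
  c=11: 11 × 0.34 = 3.740
  c=12: 12 × 0.26 = 3.120
Maximum at c = 8 (5.120 recruits).

8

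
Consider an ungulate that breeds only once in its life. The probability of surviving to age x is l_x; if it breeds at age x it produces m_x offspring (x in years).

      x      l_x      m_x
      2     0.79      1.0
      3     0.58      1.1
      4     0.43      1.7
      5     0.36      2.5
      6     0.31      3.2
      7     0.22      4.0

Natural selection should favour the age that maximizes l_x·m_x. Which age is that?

Expected offspring if breeding at age x = l_x × m_x:
  age 2: 0.79 × 1.0 = 0.790
  age 3: 0.58 × 1.1 = 0.638
  age 4: 0.43 × 1.7 = 0.731
  age 5: 0.36 × 2.5 = 0.900
  age 6: 0.31 × 3.2 = 0.992
  age 7: 0.22 × 4.0 = 0.880
Maximum at age 6 (0.992).

6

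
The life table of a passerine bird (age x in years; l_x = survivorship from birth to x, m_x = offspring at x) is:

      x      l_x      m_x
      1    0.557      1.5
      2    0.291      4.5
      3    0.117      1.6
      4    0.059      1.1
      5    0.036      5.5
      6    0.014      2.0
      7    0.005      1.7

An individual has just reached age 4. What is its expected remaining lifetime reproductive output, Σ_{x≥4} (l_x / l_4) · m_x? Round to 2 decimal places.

5.07

l_4 = 0.059. Conditional survival from age 4 to x is l_x / l_4.
  x=4: (0.059/0.059) × 1.1 = 1.1000
  x=5: (0.036/0.059) × 5.5 = 3.3559
  x=6: (0.014/0.059) × 2.0 = 0.4746
  x=7: (0.005/0.059) × 1.7 = 0.1441
Sum = 1.1000 + 3.3559 + 0.4746 + 0.1441 = 5.0746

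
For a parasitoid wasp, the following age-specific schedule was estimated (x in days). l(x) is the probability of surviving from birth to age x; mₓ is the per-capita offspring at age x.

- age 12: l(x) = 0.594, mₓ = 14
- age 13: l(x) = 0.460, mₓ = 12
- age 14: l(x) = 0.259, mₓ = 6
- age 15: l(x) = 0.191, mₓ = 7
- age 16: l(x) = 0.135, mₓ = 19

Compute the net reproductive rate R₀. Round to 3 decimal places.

R₀ = Σ l(x) mₓ:
  age 12: 0.594 × 14 = 8.3160
  age 13: 0.460 × 12 = 5.5200
  age 14: 0.259 × 6 = 1.5540
  age 15: 0.191 × 7 = 1.3370
  age 16: 0.135 × 19 = 2.5650
R₀ = 8.3160 + 5.5200 + 1.5540 + 1.3370 + 2.5650 = 19.2920

19.292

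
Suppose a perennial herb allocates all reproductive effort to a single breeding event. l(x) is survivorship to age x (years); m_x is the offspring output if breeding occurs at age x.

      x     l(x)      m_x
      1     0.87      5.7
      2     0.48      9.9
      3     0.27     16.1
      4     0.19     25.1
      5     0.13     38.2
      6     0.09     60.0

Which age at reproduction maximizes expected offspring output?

6

Expected offspring if breeding at age x = l(x) × m_x:
  age 1: 0.87 × 5.7 = 4.959
  age 2: 0.48 × 9.9 = 4.752
  age 3: 0.27 × 16.1 = 4.347
  age 4: 0.19 × 25.1 = 4.769
  age 5: 0.13 × 38.2 = 4.966
  age 6: 0.09 × 60.0 = 5.400
Maximum at age 6 (5.400).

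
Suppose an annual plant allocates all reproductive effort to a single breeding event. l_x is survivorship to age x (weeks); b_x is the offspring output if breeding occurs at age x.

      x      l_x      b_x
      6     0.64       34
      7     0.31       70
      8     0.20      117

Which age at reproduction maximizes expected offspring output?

Expected offspring if breeding at age x = l_x × b_x:
  age 6: 0.64 × 34 = 21.760
  age 7: 0.31 × 70 = 21.700
  age 8: 0.20 × 117 = 23.400
Maximum at age 8 (23.400).

8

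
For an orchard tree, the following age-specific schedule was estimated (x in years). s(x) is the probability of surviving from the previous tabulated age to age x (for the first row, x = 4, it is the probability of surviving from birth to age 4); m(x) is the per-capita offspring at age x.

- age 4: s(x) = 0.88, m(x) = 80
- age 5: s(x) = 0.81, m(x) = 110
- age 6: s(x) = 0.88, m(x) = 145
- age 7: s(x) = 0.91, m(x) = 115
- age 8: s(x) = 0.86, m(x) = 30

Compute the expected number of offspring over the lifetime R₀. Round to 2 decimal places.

320.13

Survivorship from birth: l_x = s_4·s_5·…·s_x.
  l_4 = 0.88000
  l_5 = 0.71280
  l_6 = 0.62726
  l_7 = 0.57081
  l_8 = 0.49090
R₀ = Σ l_x m(x):
  age 4: 0.88000 × 80 = 70.4000
  age 5: 0.71280 × 110 = 78.4080
  age 6: 0.62726 × 145 = 90.9527
  age 7: 0.57081 × 115 = 65.6432
  age 8: 0.49090 × 30 = 14.7270
R₀ = 70.4000 + 78.4080 + 90.9527 + 65.6432 + 14.7270 = 320.1309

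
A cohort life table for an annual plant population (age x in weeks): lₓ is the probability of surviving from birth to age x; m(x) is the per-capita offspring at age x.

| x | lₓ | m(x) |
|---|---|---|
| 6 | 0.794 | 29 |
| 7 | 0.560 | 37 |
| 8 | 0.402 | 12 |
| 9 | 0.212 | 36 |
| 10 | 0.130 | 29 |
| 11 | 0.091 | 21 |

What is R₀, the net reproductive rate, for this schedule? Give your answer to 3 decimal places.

61.883

R₀ = Σ lₓ m(x):
  age 6: 0.794 × 29 = 23.0260
  age 7: 0.560 × 37 = 20.7200
  age 8: 0.402 × 12 = 4.8240
  age 9: 0.212 × 36 = 7.6320
  age 10: 0.130 × 29 = 3.7700
  age 11: 0.091 × 21 = 1.9110
R₀ = 23.0260 + 20.7200 + 4.8240 + 7.6320 + 3.7700 + 1.9110 = 61.8830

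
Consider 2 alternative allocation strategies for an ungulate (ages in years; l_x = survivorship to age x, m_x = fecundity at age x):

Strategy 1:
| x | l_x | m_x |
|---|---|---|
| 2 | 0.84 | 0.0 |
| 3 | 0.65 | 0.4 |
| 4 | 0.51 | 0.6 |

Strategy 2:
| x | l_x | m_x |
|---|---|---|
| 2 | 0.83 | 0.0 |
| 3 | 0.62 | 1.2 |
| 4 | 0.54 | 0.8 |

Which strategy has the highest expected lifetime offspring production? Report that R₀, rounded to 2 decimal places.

Strategy 1: R₀ = 0.84×0.0 + 0.65×0.4 + 0.51×0.6 = 0.5660
Strategy 2: R₀ = 0.83×0.0 + 0.62×1.2 + 0.54×0.8 = 1.1760
Highest R₀: strategy 2 with 1.1760.

1.18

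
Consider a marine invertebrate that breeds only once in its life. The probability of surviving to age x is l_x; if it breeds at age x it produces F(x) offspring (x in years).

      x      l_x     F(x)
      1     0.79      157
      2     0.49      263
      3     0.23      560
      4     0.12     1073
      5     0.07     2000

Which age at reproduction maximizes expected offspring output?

Expected offspring if breeding at age x = l_x × F(x):
  age 1: 0.79 × 157 = 124.030
  age 2: 0.49 × 263 = 128.870
  age 3: 0.23 × 560 = 128.800
  age 4: 0.12 × 1073 = 128.760
  age 5: 0.07 × 2000 = 140.000
Maximum at age 5 (140.000).

5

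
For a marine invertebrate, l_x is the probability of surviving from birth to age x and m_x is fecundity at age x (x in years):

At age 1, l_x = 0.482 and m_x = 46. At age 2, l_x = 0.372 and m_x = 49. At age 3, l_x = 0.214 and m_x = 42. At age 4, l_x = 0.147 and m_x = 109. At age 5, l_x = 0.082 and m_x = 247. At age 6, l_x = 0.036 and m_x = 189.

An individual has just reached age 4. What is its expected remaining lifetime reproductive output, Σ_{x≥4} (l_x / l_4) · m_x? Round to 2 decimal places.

293.07

l_4 = 0.147. Conditional survival from age 4 to x is l_x / l_4.
  x=4: (0.147/0.147) × 109 = 109.0000
  x=5: (0.082/0.147) × 247 = 137.7823
  x=6: (0.036/0.147) × 189 = 46.2857
Sum = 109.0000 + 137.7823 + 46.2857 = 293.0680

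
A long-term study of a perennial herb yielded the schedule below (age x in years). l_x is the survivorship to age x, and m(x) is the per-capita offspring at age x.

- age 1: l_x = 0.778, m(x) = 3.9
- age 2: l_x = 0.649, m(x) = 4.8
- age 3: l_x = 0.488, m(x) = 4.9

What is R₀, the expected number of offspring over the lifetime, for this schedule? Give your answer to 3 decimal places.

R₀ = Σ l_x m(x):
  age 1: 0.778 × 3.9 = 3.0342
  age 2: 0.649 × 4.8 = 3.1152
  age 3: 0.488 × 4.9 = 2.3912
R₀ = 3.0342 + 3.1152 + 2.3912 = 8.5406

8.541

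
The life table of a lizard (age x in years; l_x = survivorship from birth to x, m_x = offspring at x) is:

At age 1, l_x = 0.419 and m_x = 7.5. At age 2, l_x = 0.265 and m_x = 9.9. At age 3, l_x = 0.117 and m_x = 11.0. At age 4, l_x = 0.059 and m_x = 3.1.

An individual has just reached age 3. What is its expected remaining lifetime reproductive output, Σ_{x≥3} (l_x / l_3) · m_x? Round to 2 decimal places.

12.56

l_3 = 0.117. Conditional survival from age 3 to x is l_x / l_3.
  x=3: (0.117/0.117) × 11.0 = 11.0000
  x=4: (0.059/0.117) × 3.1 = 1.5632
Sum = 11.0000 + 1.5632 = 12.5632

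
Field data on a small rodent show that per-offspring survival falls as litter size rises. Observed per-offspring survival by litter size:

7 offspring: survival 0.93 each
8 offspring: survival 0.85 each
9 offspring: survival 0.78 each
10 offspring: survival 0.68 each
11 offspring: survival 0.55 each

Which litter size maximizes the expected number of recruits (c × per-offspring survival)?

Expected recruits = c × s(c):
  c=7: 7 × 0.93 = 6.510
  c=8: 8 × 0.85 = 6.800
  c=9: 9 × 0.78 = 7.020
  c=10: 10 × 0.68 = 6.800
  c=11: 11 × 0.55 = 6.050
Maximum at c = 9 (7.020 recruits).

9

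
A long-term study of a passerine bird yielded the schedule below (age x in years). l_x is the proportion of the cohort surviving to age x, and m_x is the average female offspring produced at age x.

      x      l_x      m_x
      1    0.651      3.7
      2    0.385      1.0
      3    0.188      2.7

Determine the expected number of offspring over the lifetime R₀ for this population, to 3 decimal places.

R₀ = Σ l_x m_x:
  age 1: 0.651 × 3.7 = 2.4087
  age 2: 0.385 × 1.0 = 0.3850
  age 3: 0.188 × 2.7 = 0.5076
R₀ = 2.4087 + 0.3850 + 0.5076 = 3.3013

3.301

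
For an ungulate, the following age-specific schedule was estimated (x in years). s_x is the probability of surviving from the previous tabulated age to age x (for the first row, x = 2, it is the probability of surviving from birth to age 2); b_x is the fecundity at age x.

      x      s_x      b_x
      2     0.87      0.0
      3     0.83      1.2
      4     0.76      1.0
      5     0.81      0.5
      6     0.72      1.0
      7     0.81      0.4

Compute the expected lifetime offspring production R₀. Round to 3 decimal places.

2.061

Survivorship from birth: l_x = s_2·s_3·…·s_x.
  l_2 = 0.87000
  l_3 = 0.72210
  l_4 = 0.54880
  l_5 = 0.44452
  l_6 = 0.32006
  l_7 = 0.25925
R₀ = Σ l_x b_x:
  age 2: 0.87000 × 0.0 = 0.0000
  age 3: 0.72210 × 1.2 = 0.8665
  age 4: 0.54880 × 1.0 = 0.5488
  age 5: 0.44452 × 0.5 = 0.2223
  age 6: 0.32006 × 1.0 = 0.3201
  age 7: 0.25925 × 0.4 = 0.1037
R₀ = 0.0000 + 0.8665 + 0.5488 + 0.2223 + 0.3201 + 0.1037 = 2.0613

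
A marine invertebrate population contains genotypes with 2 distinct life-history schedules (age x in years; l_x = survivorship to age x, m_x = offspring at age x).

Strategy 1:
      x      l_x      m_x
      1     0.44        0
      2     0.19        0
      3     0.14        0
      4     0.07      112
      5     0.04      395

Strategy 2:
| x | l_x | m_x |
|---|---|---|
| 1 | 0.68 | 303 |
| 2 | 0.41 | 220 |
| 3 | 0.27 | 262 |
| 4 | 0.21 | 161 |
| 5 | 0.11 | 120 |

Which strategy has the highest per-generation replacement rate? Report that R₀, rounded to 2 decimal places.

Strategy 1: R₀ = 0.44×0 + 0.19×0 + 0.14×0 + 0.07×112 + 0.04×395 = 23.6400
Strategy 2: R₀ = 0.68×303 + 0.41×220 + 0.27×262 + 0.21×161 + 0.11×120 = 413.9900
Highest R₀: strategy 2 with 413.9900.

413.99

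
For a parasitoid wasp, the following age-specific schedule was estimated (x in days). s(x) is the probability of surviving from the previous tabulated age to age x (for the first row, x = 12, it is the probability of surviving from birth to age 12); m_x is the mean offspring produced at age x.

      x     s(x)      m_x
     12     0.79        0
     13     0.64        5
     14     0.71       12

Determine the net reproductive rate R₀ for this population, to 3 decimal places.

Survivorship from birth: l_x = s_12·s_13·…·s_x.
  l_12 = 0.79000
  l_13 = 0.50560
  l_14 = 0.35898
R₀ = Σ l_x m_x:
  age 12: 0.79000 × 0 = 0.0000
  age 13: 0.50560 × 5 = 2.5280
  age 14: 0.35898 × 12 = 4.3078
R₀ = 0.0000 + 2.5280 + 4.3078 = 6.8358

6.836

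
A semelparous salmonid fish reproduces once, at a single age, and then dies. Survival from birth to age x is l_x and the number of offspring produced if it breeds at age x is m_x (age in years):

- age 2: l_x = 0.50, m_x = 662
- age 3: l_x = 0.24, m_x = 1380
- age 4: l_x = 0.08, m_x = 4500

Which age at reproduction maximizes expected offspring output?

Expected offspring if breeding at age x = l_x × m_x:
  age 2: 0.50 × 662 = 331.000
  age 3: 0.24 × 1380 = 331.200
  age 4: 0.08 × 4500 = 360.000
Maximum at age 4 (360.000).

4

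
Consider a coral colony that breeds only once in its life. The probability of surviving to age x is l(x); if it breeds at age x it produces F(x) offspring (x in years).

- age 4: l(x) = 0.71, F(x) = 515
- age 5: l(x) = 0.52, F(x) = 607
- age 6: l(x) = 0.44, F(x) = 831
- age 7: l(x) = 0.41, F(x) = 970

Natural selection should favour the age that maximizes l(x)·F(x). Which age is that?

Expected offspring if breeding at age x = l(x) × F(x):
  age 4: 0.71 × 515 = 365.650
  age 5: 0.52 × 607 = 315.640
  age 6: 0.44 × 831 = 365.640
  age 7: 0.41 × 970 = 397.700
Maximum at age 7 (397.700).

7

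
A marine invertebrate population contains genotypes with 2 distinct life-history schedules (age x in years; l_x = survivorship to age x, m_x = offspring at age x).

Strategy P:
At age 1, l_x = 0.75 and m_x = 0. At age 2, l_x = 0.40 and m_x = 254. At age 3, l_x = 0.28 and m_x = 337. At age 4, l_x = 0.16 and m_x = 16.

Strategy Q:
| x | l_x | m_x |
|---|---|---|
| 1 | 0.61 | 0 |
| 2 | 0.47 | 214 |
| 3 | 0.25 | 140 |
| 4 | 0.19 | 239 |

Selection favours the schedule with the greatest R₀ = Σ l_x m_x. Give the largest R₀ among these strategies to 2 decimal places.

198.52

Strategy P: R₀ = 0.75×0 + 0.40×254 + 0.28×337 + 0.16×16 = 198.5200
Strategy Q: R₀ = 0.61×0 + 0.47×214 + 0.25×140 + 0.19×239 = 180.9900
Highest R₀: strategy P with 198.5200.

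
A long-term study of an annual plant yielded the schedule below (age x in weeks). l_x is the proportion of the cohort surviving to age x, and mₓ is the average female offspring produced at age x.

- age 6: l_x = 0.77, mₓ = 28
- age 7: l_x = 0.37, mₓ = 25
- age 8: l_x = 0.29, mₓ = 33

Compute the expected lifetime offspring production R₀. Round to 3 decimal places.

40.380

R₀ = Σ l_x mₓ:
  age 6: 0.77 × 28 = 21.5600
  age 7: 0.37 × 25 = 9.2500
  age 8: 0.29 × 33 = 9.5700
R₀ = 21.5600 + 9.2500 + 9.5700 = 40.3800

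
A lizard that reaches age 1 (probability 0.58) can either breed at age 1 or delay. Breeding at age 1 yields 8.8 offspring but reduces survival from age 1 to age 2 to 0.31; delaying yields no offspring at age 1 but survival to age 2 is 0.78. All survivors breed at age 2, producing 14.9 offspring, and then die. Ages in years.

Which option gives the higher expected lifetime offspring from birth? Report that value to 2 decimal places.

7.78

breed at age 1: R₀ = 0.58 × (8.8 + 0.31 × 14.9) = 0.58 × 13.4190 = 7.7830
delay to age 2: R₀ = 0.58 × (0.78 × 14.9) = 0.58 × 11.6220 = 6.7408
Higher: breed at age 1 (7.7830).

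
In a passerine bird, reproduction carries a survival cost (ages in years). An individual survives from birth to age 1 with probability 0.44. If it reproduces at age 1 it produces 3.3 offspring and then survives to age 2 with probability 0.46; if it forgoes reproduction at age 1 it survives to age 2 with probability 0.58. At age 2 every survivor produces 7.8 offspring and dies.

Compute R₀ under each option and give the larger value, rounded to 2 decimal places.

3.03

breed at age 1: R₀ = 0.44 × (3.3 + 0.46 × 7.8) = 0.44 × 6.8880 = 3.0307
delay to age 2: R₀ = 0.44 × (0.58 × 7.8) = 0.44 × 4.5240 = 1.9906
Higher: breed at age 1 (3.0307).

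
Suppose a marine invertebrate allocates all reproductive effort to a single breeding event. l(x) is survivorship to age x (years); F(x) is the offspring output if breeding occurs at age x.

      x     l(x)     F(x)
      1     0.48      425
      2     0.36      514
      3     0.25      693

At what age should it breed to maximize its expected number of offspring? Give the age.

Expected offspring if breeding at age x = l(x) × F(x):
  age 1: 0.48 × 425 = 204.000
  age 2: 0.36 × 514 = 185.040
  age 3: 0.25 × 693 = 173.250
Maximum at age 1 (204.000).

1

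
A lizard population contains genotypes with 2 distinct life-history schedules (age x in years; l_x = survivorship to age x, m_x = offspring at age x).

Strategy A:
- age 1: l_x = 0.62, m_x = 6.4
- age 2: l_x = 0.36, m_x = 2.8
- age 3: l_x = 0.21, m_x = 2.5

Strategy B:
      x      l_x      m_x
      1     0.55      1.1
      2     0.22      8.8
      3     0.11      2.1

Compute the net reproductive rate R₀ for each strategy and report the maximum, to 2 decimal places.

Strategy A: R₀ = 0.62×6.4 + 0.36×2.8 + 0.21×2.5 = 5.5010
Strategy B: R₀ = 0.55×1.1 + 0.22×8.8 + 0.11×2.1 = 2.7720
Highest R₀: strategy A with 5.5010.

5.50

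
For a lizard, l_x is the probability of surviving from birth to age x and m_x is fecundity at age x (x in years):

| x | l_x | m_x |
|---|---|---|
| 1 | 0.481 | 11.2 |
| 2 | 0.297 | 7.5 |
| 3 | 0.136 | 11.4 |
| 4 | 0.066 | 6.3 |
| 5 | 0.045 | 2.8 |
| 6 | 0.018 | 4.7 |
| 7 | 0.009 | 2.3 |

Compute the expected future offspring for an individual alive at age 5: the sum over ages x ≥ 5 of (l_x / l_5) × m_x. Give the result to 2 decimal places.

5.14

l_5 = 0.045. Conditional survival from age 5 to x is l_x / l_5.
  x=5: (0.045/0.045) × 2.8 = 2.8000
  x=6: (0.018/0.045) × 4.7 = 1.8800
  x=7: (0.009/0.045) × 2.3 = 0.4600
Sum = 2.8000 + 1.8800 + 0.4600 = 5.1400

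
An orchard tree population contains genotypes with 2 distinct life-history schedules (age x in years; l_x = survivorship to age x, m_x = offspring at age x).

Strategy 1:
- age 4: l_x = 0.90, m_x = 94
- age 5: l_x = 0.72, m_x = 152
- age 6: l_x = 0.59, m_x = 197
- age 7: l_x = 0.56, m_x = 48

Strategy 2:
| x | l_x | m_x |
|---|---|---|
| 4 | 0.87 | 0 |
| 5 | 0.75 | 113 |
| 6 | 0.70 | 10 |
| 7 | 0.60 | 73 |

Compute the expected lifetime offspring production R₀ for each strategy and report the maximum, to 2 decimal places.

337.15

Strategy 1: R₀ = 0.90×94 + 0.72×152 + 0.59×197 + 0.56×48 = 337.1500
Strategy 2: R₀ = 0.87×0 + 0.75×113 + 0.70×10 + 0.60×73 = 135.5500
Highest R₀: strategy 1 with 337.1500.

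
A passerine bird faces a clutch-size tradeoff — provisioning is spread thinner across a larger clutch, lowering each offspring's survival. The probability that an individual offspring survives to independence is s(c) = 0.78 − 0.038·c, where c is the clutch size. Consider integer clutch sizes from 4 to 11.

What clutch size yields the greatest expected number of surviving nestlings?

Expected surviving nestlings = c × s(c):
  c=4: 4 × 0.628 = 2.512
  c=5: 5 × 0.590 = 2.950
  c=6: 6 × 0.552 = 3.312
  c=7: 7 × 0.514 = 3.598
  c=8: 8 × 0.476 = 3.808
  c=9: 9 × 0.438 = 3.942
  c=10: 10 × 0.400 = 4.000
  c=11: 11 × 0.362 = 3.982
Maximum at c = 10 (4.000 surviving nestlings).

10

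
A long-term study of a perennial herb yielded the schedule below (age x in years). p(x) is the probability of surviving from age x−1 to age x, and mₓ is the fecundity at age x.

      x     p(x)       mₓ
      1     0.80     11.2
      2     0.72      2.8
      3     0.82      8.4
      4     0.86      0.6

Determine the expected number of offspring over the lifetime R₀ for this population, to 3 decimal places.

Survivorship from birth: l_x = p_1·p_2·…·p_x.
  l_1 = 0.80000
  l_2 = 0.57600
  l_3 = 0.47232
  l_4 = 0.40620
R₀ = Σ l_x mₓ:
  age 1: 0.80000 × 11.2 = 8.9600
  age 2: 0.57600 × 2.8 = 1.6128
  age 3: 0.47232 × 8.4 = 3.9675
  age 4: 0.40620 × 0.6 = 0.2437
R₀ = 8.9600 + 1.6128 + 3.9675 + 0.2437 = 14.7840

14.784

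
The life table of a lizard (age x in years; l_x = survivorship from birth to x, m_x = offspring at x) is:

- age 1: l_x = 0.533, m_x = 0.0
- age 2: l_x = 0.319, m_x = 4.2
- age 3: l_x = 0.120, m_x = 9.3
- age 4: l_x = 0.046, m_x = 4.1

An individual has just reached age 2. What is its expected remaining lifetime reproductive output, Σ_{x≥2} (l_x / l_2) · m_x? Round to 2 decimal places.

8.29

l_2 = 0.319. Conditional survival from age 2 to x is l_x / l_2.
  x=2: (0.319/0.319) × 4.2 = 4.2000
  x=3: (0.120/0.319) × 9.3 = 3.4984
  x=4: (0.046/0.319) × 4.1 = 0.5912
Sum = 4.2000 + 3.4984 + 0.5912 = 8.2897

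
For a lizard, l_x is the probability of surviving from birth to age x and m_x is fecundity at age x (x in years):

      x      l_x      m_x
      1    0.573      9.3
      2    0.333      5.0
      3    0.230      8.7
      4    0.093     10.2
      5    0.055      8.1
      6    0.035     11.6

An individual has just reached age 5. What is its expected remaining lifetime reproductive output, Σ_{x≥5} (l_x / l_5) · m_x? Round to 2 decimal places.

l_5 = 0.055. Conditional survival from age 5 to x is l_x / l_5.
  x=5: (0.055/0.055) × 8.1 = 8.1000
  x=6: (0.035/0.055) × 11.6 = 7.3818
Sum = 8.1000 + 7.3818 = 15.4818

15.48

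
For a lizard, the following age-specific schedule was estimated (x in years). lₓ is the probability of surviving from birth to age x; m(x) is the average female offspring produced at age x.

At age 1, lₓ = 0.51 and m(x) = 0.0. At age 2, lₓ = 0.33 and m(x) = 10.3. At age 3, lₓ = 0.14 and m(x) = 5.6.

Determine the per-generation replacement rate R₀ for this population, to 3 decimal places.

4.183

R₀ = Σ lₓ m(x):
  age 1: 0.51 × 0.0 = 0.0000
  age 2: 0.33 × 10.3 = 3.3990
  age 3: 0.14 × 5.6 = 0.7840
R₀ = 0.0000 + 3.3990 + 0.7840 = 4.1830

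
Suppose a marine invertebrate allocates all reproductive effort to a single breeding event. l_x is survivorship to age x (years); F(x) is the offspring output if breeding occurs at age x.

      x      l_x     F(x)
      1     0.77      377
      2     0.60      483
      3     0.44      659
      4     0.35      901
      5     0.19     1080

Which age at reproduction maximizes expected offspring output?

4

Expected offspring if breeding at age x = l_x × F(x):
  age 1: 0.77 × 377 = 290.290
  age 2: 0.60 × 483 = 289.800
  age 3: 0.44 × 659 = 289.960
  age 4: 0.35 × 901 = 315.350
  age 5: 0.19 × 1080 = 205.200
Maximum at age 4 (315.350).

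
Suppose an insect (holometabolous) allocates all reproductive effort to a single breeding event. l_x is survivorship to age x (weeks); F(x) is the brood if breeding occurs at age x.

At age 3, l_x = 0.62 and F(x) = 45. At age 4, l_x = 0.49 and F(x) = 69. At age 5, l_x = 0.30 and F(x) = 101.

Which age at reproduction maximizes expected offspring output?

4

Expected offspring if breeding at age x = l_x × F(x):
  age 3: 0.62 × 45 = 27.900
  age 4: 0.49 × 69 = 33.810
  age 5: 0.30 × 101 = 30.300
Maximum at age 4 (33.810).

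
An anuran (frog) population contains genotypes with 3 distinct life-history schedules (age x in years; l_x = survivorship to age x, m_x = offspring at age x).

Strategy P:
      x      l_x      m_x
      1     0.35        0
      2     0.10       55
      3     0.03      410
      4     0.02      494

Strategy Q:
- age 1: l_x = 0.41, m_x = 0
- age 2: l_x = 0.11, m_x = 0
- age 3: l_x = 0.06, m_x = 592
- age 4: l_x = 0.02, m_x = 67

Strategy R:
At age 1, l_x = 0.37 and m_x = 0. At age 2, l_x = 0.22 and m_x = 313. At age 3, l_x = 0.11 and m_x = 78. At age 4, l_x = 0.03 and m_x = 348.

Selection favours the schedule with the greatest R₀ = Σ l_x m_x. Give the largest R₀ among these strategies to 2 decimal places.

Strategy P: R₀ = 0.35×0 + 0.10×55 + 0.03×410 + 0.02×494 = 27.6800
Strategy Q: R₀ = 0.41×0 + 0.11×0 + 0.06×592 + 0.02×67 = 36.8600
Strategy R: R₀ = 0.37×0 + 0.22×313 + 0.11×78 + 0.03×348 = 87.8800
Highest R₀: strategy R with 87.8800.

87.88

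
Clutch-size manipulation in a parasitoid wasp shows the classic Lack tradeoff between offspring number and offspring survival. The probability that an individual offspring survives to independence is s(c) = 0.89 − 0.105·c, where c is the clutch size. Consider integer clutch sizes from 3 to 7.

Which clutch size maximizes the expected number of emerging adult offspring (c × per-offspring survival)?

4

Expected emerging adult offspring = c × s(c):
  c=3: 3 × 0.575 = 1.725
  c=4: 4 × 0.470 = 1.880
  c=5: 5 × 0.365 = 1.825
  c=6: 6 × 0.260 = 1.560
  c=7: 7 × 0.155 = 1.085
Maximum at c = 4 (1.880 emerging adult offspring).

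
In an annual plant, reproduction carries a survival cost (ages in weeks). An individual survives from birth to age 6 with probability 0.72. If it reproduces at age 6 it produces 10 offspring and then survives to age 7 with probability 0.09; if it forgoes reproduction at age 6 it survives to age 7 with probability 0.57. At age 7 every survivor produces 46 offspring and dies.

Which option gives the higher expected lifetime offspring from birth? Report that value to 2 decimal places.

18.88

breed at age 6: R₀ = 0.72 × (10 + 0.09 × 46) = 0.72 × 14.1400 = 10.1808
delay to age 7: R₀ = 0.72 × (0.57 × 46) = 0.72 × 26.2200 = 18.8784
Higher: delay to age 7 (18.8784).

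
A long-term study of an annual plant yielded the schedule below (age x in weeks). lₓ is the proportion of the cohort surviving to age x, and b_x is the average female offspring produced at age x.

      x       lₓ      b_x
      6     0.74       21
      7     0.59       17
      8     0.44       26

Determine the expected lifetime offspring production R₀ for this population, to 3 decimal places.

37.010

R₀ = Σ lₓ b_x:
  age 6: 0.74 × 21 = 15.5400
  age 7: 0.59 × 17 = 10.0300
  age 8: 0.44 × 26 = 11.4400
R₀ = 15.5400 + 10.0300 + 11.4400 = 37.0100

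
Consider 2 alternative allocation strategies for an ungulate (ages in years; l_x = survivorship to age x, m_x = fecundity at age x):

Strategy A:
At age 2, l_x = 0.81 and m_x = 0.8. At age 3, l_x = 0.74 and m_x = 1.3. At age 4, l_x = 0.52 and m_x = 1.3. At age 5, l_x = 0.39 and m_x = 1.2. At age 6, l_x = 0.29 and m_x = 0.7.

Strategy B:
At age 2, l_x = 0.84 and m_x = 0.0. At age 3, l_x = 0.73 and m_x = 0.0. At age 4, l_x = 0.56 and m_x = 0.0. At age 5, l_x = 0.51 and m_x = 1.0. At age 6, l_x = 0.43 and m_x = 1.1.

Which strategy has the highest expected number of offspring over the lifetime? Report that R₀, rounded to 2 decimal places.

Strategy A: R₀ = 0.81×0.8 + 0.74×1.3 + 0.52×1.3 + 0.39×1.2 + 0.29×0.7 = 2.9570
Strategy B: R₀ = 0.84×0.0 + 0.73×0.0 + 0.56×0.0 + 0.51×1.0 + 0.43×1.1 = 0.9830
Highest R₀: strategy A with 2.9570.

2.96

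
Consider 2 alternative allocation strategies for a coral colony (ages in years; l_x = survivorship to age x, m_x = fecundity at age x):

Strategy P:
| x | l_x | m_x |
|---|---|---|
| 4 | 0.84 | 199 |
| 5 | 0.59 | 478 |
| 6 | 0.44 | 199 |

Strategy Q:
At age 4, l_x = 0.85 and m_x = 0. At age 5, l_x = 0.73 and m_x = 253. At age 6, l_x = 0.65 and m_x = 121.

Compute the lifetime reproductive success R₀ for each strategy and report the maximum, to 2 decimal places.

Strategy P: R₀ = 0.84×199 + 0.59×478 + 0.44×199 = 536.7400
Strategy Q: R₀ = 0.85×0 + 0.73×253 + 0.65×121 = 263.3400
Highest R₀: strategy P with 536.7400.

536.74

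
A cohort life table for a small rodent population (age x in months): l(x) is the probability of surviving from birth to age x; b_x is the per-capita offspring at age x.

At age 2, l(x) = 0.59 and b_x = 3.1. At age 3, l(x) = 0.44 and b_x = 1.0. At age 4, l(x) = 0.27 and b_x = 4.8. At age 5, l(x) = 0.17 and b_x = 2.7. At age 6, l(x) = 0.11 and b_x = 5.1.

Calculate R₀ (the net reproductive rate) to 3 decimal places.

R₀ = Σ l(x) b_x:
  age 2: 0.59 × 3.1 = 1.8290
  age 3: 0.44 × 1.0 = 0.4400
  age 4: 0.27 × 4.8 = 1.2960
  age 5: 0.17 × 2.7 = 0.4590
  age 6: 0.11 × 5.1 = 0.5610
R₀ = 1.8290 + 0.4400 + 1.2960 + 0.4590 + 0.5610 = 4.5850

4.585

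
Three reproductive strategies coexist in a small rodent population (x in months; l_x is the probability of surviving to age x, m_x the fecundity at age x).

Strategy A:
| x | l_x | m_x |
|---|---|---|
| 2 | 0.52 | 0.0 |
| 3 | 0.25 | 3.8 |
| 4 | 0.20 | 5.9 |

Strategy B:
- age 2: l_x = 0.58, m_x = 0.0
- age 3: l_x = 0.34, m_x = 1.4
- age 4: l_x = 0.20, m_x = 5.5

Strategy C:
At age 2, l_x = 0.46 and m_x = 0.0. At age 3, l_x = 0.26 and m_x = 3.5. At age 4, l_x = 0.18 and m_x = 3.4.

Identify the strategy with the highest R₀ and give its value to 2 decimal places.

2.13

Strategy A: R₀ = 0.52×0.0 + 0.25×3.8 + 0.20×5.9 = 2.1300
Strategy B: R₀ = 0.58×0.0 + 0.34×1.4 + 0.20×5.5 = 1.5760
Strategy C: R₀ = 0.46×0.0 + 0.26×3.5 + 0.18×3.4 = 1.5220
Highest R₀: strategy A with 2.1300.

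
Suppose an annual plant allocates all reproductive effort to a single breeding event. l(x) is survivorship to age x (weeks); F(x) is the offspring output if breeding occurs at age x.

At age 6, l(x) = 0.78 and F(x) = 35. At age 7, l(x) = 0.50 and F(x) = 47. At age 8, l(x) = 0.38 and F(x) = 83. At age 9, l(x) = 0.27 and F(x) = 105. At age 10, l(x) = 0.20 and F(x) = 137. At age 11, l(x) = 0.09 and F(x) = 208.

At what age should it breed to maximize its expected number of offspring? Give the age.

Expected offspring if breeding at age x = l(x) × F(x):
  age 6: 0.78 × 35 = 27.300
  age 7: 0.50 × 47 = 23.500
  age 8: 0.38 × 83 = 31.540
  age 9: 0.27 × 105 = 28.350
  age 10: 0.20 × 137 = 27.400
  age 11: 0.09 × 208 = 18.720
Maximum at age 8 (31.540).

8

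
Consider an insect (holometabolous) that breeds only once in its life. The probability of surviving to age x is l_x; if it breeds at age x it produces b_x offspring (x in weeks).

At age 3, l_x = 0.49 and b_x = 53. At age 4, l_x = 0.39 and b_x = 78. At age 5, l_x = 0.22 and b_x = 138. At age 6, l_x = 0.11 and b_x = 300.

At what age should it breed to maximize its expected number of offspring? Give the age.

Expected offspring if breeding at age x = l_x × b_x:
  age 3: 0.49 × 53 = 25.970
  age 4: 0.39 × 78 = 30.420
  age 5: 0.22 × 138 = 30.360
  age 6: 0.11 × 300 = 33.000
Maximum at age 6 (33.000).

6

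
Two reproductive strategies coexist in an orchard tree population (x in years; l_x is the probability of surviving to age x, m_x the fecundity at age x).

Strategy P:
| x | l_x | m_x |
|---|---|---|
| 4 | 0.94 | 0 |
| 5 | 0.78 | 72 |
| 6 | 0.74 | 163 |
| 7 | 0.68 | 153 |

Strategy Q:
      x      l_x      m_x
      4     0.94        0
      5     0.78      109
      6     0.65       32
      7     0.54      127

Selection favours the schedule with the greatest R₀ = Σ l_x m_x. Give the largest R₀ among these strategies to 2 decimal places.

Strategy P: R₀ = 0.94×0 + 0.78×72 + 0.74×163 + 0.68×153 = 280.8200
Strategy Q: R₀ = 0.94×0 + 0.78×109 + 0.65×32 + 0.54×127 = 174.4000
Highest R₀: strategy P with 280.8200.

280.82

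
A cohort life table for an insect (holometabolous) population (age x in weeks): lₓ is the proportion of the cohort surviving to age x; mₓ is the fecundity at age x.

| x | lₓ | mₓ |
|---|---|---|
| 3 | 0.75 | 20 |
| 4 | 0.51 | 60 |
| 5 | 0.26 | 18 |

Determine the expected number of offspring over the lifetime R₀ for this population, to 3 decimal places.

50.280

R₀ = Σ lₓ mₓ:
  age 3: 0.75 × 20 = 15.0000
  age 4: 0.51 × 60 = 30.6000
  age 5: 0.26 × 18 = 4.6800
R₀ = 15.0000 + 30.6000 + 4.6800 = 50.2800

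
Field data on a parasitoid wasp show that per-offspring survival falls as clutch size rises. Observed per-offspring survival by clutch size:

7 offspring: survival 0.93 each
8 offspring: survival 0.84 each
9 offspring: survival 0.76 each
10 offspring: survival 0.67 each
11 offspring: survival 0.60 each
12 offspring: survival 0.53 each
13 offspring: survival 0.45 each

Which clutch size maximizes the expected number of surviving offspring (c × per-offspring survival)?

9

Expected surviving offspring = c × s(c):
  c=7: 7 × 0.93 = 6.510
  c=8: 8 × 0.84 = 6.720
  c=9: 9 × 0.76 = 6.840
  c=10: 10 × 0.67 = 6.700
  c=11: 11 × 0.60 = 6.600
  c=12: 12 × 0.53 = 6.360
  c=13: 13 × 0.45 = 5.850
Maximum at c = 9 (6.840 surviving offspring).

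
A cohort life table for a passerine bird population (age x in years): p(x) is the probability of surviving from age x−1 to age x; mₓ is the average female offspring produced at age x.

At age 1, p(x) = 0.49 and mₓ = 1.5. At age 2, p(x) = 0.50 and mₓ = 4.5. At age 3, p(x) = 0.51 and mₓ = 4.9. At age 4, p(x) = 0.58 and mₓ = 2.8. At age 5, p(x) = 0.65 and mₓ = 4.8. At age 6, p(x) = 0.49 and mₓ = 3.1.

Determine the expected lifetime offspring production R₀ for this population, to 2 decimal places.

Survivorship from birth: l_x = p_1·p_2·…·p_x.
  l_1 = 0.49000
  l_2 = 0.24500
  l_3 = 0.12495
  l_4 = 0.07247
  l_5 = 0.04711
  l_6 = 0.02308
R₀ = Σ l_x mₓ:
  age 1: 0.49000 × 1.5 = 0.7350
  age 2: 0.24500 × 4.5 = 1.1025
  age 3: 0.12495 × 4.9 = 0.6123
  age 4: 0.07247 × 2.8 = 0.2029
  age 5: 0.04711 × 4.8 = 0.2261
  age 6: 0.02308 × 3.1 = 0.0715
R₀ = 0.7350 + 1.1025 + 0.6123 + 0.2029 + 0.2261 + 0.0715 = 2.9503

2.95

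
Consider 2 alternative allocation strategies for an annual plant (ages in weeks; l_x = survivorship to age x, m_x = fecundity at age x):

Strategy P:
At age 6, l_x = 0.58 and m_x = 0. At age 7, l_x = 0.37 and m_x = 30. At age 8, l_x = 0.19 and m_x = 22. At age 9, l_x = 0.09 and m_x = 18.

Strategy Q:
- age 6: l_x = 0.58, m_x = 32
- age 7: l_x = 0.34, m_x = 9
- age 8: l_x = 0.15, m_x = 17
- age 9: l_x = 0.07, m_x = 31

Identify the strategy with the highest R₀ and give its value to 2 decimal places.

Strategy P: R₀ = 0.58×0 + 0.37×30 + 0.19×22 + 0.09×18 = 16.9000
Strategy Q: R₀ = 0.58×32 + 0.34×9 + 0.15×17 + 0.07×31 = 26.3400
Highest R₀: strategy Q with 26.3400.

26.34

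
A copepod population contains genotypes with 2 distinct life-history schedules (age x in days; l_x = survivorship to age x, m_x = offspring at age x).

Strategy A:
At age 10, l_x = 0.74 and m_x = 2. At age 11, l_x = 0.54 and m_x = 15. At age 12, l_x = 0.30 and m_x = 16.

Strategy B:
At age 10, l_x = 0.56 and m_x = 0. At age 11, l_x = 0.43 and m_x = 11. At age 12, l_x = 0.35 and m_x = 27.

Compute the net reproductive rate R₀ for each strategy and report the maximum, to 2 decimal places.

Strategy A: R₀ = 0.74×2 + 0.54×15 + 0.30×16 = 14.3800
Strategy B: R₀ = 0.56×0 + 0.43×11 + 0.35×27 = 14.1800
Highest R₀: strategy A with 14.3800.

14.38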